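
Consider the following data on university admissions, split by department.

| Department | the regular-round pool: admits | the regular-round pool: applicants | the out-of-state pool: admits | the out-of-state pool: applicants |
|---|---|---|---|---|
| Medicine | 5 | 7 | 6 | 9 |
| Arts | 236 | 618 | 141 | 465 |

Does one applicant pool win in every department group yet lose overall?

Medicine: the regular-round pool 5/7 = 71.4%, the out-of-state pool 6/9 = 66.7% → the regular-round pool
Arts: the regular-round pool 236/618 = 38.2%, the out-of-state pool 141/465 = 30.3% → the regular-round pool
Overall: the regular-round pool 241/625 = 38.6%, the out-of-state pool 147/474 = 31.0% → the regular-round pool
The regular-round pool wins overall and in every department group — no reversal.

No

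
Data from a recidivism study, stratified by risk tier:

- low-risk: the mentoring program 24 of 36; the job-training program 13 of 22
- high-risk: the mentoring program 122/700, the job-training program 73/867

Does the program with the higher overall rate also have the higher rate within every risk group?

Yes

Low-risk: the mentoring program 24/36 = 66.7%, the job-training program 13/22 = 59.1% → the mentoring program
High-risk: the mentoring program 122/700 = 17.4%, the job-training program 73/867 = 8.4% → the mentoring program
Overall: the mentoring program 146/736 = 19.8%, the job-training program 86/889 = 9.7% → the mentoring program
The mentoring program wins overall and in every risk group — no reversal.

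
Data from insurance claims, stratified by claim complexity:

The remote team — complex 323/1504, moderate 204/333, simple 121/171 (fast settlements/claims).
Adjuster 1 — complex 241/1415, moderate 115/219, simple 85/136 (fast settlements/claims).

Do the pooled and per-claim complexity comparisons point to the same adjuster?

Complex: the remote team 323/1504 = 21.5%, Adjuster 1 241/1415 = 17.0% → the remote team
Moderate: the remote team 204/333 = 61.3%, Adjuster 1 115/219 = 52.5% → the remote team
Simple: the remote team 121/171 = 70.8%, Adjuster 1 85/136 = 62.5% → the remote team
Overall: the remote team 648/2008 = 32.3%, Adjuster 1 441/1770 = 24.9% → the remote team
The remote team wins overall and in every claim group — no reversal.

Yes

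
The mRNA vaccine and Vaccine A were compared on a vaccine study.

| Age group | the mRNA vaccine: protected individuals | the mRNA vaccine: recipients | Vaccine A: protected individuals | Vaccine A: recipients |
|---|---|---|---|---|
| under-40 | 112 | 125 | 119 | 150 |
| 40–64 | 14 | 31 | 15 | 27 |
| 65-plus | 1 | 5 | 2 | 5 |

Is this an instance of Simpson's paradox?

No

Under-40: the mRNA vaccine 112/125 = 89.6%, Vaccine A 119/150 = 79.3% → the mRNA vaccine
40–64: the mRNA vaccine 14/31 = 45.2%, Vaccine A 15/27 = 55.6% → Vaccine A
65-plus: the mRNA vaccine 1/5 = 20.0%, Vaccine A 2/5 = 40.0% → Vaccine A
Overall: the mRNA vaccine 127/161 = 78.9%, Vaccine A 136/182 = 74.7% → the mRNA vaccine
Neither sweeps: the mRNA vaccine wins 1 of 3 groups, Vaccine A wins 2. The mRNA vaccine wins overall but not every group — no Simpson reversal.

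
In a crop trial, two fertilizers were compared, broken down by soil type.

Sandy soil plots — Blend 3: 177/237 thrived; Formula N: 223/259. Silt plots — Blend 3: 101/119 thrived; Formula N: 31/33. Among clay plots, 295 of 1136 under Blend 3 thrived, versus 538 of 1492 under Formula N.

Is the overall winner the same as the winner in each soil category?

Yes

Sandy soil: Blend 3 177/237 = 74.7%, Formula N 223/259 = 86.1% → Formula N
Silt: Blend 3 101/119 = 84.9%, Formula N 31/33 = 93.9% → Formula N
Clay: Blend 3 295/1136 = 26.0%, Formula N 538/1492 = 36.1% → Formula N
Overall: Blend 3 573/1492 = 38.4%, Formula N 792/1784 = 44.4% → Formula N
Formula N wins overall and in every soil group — no reversal.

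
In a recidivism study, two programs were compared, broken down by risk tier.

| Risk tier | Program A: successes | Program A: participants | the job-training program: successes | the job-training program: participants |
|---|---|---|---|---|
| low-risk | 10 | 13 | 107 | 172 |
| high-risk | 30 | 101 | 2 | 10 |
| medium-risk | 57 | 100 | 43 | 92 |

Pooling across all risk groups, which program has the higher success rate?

Low-risk: Program A 10/13 = 76.9%, the job-training program 107/172 = 62.2% → Program A
High-risk: Program A 30/101 = 29.7%, the job-training program 2/10 = 20.0% → Program A
Medium-risk: Program A 57/100 = 57.0%, the job-training program 43/92 = 46.7% → Program A
Overall: Program A 97/214 = 45.3%, the job-training program 152/274 = 55.5% → the job-training program
(Program A wins every risk group but the job-training program wins overall — Program A's participants skew toward the low-rate high-risk group.)

the job-training program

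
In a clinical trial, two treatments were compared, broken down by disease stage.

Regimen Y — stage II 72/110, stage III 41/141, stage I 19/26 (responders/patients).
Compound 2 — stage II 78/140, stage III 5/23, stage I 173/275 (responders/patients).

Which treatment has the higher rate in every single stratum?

Stage II: Regimen Y 72/110 = 65.5%, Compound 2 78/140 = 55.7% → Regimen Y
Stage III: Regimen Y 41/141 = 29.1%, Compound 2 5/23 = 21.7% → Regimen Y
Stage I: Regimen Y 19/26 = 73.1%, Compound 2 173/275 = 62.9% → Regimen Y
Regimen Y has the higher rate in all 3 groups.

Regimen Y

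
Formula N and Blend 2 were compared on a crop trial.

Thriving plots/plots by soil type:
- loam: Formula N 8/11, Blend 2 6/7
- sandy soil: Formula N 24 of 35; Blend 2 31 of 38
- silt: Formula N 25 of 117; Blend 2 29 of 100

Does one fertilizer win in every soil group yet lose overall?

No

Loam: Formula N 8/11 = 72.7%, Blend 2 6/7 = 85.7% → Blend 2
Sandy soil: Formula N 24/35 = 68.6%, Blend 2 31/38 = 81.6% → Blend 2
Silt: Formula N 25/117 = 21.4%, Blend 2 29/100 = 29.0% → Blend 2
Overall: Formula N 57/163 = 35.0%, Blend 2 66/145 = 45.5% → Blend 2
Blend 2 wins overall and in every soil group — no reversal.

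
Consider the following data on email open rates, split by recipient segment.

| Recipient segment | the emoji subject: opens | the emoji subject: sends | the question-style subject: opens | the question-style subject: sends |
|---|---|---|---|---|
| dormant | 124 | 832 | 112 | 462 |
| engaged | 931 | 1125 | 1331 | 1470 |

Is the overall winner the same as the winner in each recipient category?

Yes

Dormant: the emoji subject 124/832 = 14.9%, the question-style subject 112/462 = 24.2% → the question-style subject
Engaged: the emoji subject 931/1125 = 82.8%, the question-style subject 1331/1470 = 90.5% → the question-style subject
Overall: the emoji subject 1055/1957 = 53.9%, the question-style subject 1443/1932 = 74.7% → the question-style subject
The question-style subject wins overall and in every recipient group — no reversal.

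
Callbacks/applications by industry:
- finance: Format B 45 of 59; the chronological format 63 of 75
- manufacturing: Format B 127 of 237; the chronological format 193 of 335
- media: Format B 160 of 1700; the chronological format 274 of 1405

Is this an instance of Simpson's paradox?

No

Finance: Format B 45/59 = 76.3%, the chronological format 63/75 = 84.0% → the chronological format
Manufacturing: Format B 127/237 = 53.6%, the chronological format 193/335 = 57.6% → the chronological format
Media: Format B 160/1700 = 9.4%, the chronological format 274/1405 = 19.5% → the chronological format
Overall: Format B 332/1996 = 16.6%, the chronological format 530/1815 = 29.2% → the chronological format
The chronological format wins overall and in every industry group — no reversal.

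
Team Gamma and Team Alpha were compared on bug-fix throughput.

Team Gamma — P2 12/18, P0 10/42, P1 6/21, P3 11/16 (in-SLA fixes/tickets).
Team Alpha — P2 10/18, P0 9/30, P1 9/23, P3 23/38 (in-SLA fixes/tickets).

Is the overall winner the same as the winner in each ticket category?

P2: Team Gamma 12/18 = 66.7%, Team Alpha 10/18 = 55.6% → Team Gamma
P0: Team Gamma 10/42 = 23.8%, Team Alpha 9/30 = 30.0% → Team Alpha
P1: Team Gamma 6/21 = 28.6%, Team Alpha 9/23 = 39.1% → Team Alpha
P3: Team Gamma 11/16 = 68.8%, Team Alpha 23/38 = 60.5% → Team Gamma
Overall: Team Gamma 39/97 = 40.2%, Team Alpha 51/109 = 46.8% → Team Alpha
Neither sweeps: Team Gamma wins 2 of 4 groups, Team Alpha wins 2. Team Alpha wins overall but not every group — no Simpson reversal.

No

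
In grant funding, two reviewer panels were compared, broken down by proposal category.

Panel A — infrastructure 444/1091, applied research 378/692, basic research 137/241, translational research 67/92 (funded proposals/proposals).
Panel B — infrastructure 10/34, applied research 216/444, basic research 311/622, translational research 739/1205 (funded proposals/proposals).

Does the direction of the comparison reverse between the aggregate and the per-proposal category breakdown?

Infrastructure: Panel A 444/1091 = 40.7%, Panel B 10/34 = 29.4% → Panel A
Applied research: Panel A 378/692 = 54.6%, Panel B 216/444 = 48.6% → Panel A
Basic research: Panel A 137/241 = 56.8%, Panel B 311/622 = 50.0% → Panel A
Translational research: Panel A 67/92 = 72.8%, Panel B 739/1205 = 61.3% → Panel A
Overall: Panel A 1026/2116 = 48.5%, Panel B 1276/2305 = 55.4% → Panel B
Panel A wins each proposal group but Panel B wins overall — the comparison reverses. Panel A's proposals skew toward infrastructure, which has a lower base rate.

Yes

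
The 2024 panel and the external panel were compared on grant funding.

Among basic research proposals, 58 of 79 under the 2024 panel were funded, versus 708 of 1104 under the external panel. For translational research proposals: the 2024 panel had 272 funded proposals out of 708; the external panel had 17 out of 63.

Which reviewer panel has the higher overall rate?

Basic research: the 2024 panel 58/79 = 73.4%, the external panel 708/1104 = 64.1% → the 2024 panel
Translational research: the 2024 panel 272/708 = 38.4%, the external panel 17/63 = 27.0% → the 2024 panel
Overall: the 2024 panel 330/787 = 41.9%, the external panel 725/1167 = 62.1% → the external panel
(The 2024 panel wins every proposal group but the external panel wins overall — the 2024 panel's proposals skew toward the low-rate translational research group.)

the external panel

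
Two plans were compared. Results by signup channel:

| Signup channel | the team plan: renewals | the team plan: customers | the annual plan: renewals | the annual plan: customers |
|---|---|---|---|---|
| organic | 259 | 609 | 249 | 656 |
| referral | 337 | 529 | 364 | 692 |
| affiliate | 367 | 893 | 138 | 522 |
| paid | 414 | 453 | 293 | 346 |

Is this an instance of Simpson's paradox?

No

Organic: the team plan 259/609 = 42.5%, the annual plan 249/656 = 38.0% → the team plan
Referral: the team plan 337/529 = 63.7%, the annual plan 364/692 = 52.6% → the team plan
Affiliate: the team plan 367/893 = 41.1%, the annual plan 138/522 = 26.4% → the team plan
Paid: the team plan 414/453 = 91.4%, the annual plan 293/346 = 84.7% → the team plan
Overall: the team plan 1377/2484 = 55.4%, the annual plan 1044/2216 = 47.1% → the team plan
The team plan wins overall and in every signup group — no reversal.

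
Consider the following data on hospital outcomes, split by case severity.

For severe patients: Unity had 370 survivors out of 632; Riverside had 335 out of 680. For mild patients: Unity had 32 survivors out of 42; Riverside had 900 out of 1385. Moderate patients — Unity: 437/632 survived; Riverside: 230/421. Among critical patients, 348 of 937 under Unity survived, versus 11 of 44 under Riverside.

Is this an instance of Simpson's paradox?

Severe: Unity 370/632 = 58.5%, Riverside 335/680 = 49.3% → Unity
Mild: Unity 32/42 = 76.2%, Riverside 900/1385 = 65.0% → Unity
Moderate: Unity 437/632 = 69.1%, Riverside 230/421 = 54.6% → Unity
Critical: Unity 348/937 = 37.1%, Riverside 11/44 = 25.0% → Unity
Overall: Unity 1187/2243 = 52.9%, Riverside 1476/2530 = 58.3% → Riverside
Unity wins each case group but Riverside wins overall — the comparison reverses. Unity's patients skew toward critical, which has a lower base rate.

Yes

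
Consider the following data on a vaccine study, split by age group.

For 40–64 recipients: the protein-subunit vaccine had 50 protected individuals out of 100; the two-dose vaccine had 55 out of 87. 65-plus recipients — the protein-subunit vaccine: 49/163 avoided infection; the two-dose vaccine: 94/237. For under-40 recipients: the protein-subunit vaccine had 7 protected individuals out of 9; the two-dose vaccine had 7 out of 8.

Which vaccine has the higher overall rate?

40–64: the protein-subunit vaccine 50/100 = 50.0%, the two-dose vaccine 55/87 = 63.2% → the two-dose vaccine
65-plus: the protein-subunit vaccine 49/163 = 30.1%, the two-dose vaccine 94/237 = 39.7% → the two-dose vaccine
Under-40: the protein-subunit vaccine 7/9 = 77.8%, the two-dose vaccine 7/8 = 87.5% → the two-dose vaccine
Overall: the protein-subunit vaccine 106/272 = 39.0%, the two-dose vaccine 156/332 = 47.0% → the two-dose vaccine

the two-dose vaccine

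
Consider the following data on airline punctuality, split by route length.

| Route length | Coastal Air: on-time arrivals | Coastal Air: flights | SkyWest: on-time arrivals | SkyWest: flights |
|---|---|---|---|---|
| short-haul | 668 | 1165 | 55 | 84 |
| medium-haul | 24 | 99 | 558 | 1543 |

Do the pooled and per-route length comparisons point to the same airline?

No

Short-haul: Coastal Air 668/1165 = 57.3%, SkyWest 55/84 = 65.5% → SkyWest
Medium-haul: Coastal Air 24/99 = 24.2%, SkyWest 558/1543 = 36.2% → SkyWest
Overall: Coastal Air 692/1264 = 54.7%, SkyWest 613/1627 = 37.7% → Coastal Air
SkyWest wins each route group but Coastal Air wins overall — the comparison reverses. SkyWest's flights skew toward medium-haul, which has a lower base rate.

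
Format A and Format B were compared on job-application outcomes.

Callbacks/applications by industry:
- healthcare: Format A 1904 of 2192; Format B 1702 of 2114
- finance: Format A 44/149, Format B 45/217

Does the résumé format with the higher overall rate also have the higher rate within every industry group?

Yes

Healthcare: Format A 1904/2192 = 86.9%, Format B 1702/2114 = 80.5% → Format A
Finance: Format A 44/149 = 29.5%, Format B 45/217 = 20.7% → Format A
Overall: Format A 1948/2341 = 83.2%, Format B 1747/2331 = 74.9% → Format A
Format A wins overall and in every industry group — no reversal.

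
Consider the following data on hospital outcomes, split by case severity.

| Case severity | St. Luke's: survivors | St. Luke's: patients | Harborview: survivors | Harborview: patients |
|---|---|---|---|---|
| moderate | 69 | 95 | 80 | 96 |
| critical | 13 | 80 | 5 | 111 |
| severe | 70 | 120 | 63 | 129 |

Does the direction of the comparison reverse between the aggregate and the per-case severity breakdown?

No

Moderate: St. Luke's 69/95 = 72.6%, Harborview 80/96 = 83.3% → Harborview
Critical: St. Luke's 13/80 = 16.2%, Harborview 5/111 = 4.5% → St. Luke's
Severe: St. Luke's 70/120 = 58.3%, Harborview 63/129 = 48.8% → St. Luke's
Overall: St. Luke's 152/295 = 51.5%, Harborview 148/336 = 44.0% → St. Luke's
Neither sweeps: St. Luke's wins 2 of 3 groups, Harborview wins 1. St. Luke's wins overall but not every group — no Simpson reversal.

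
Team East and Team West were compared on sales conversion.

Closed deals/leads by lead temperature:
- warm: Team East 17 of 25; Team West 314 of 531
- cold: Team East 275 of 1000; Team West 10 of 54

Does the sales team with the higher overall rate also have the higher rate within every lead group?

Warm: Team East 17/25 = 68.0%, Team West 314/531 = 59.1% → Team East
Cold: Team East 275/1000 = 27.5%, Team West 10/54 = 18.5% → Team East
Overall: Team East 292/1025 = 28.5%, Team West 324/585 = 55.4% → Team West
Team East wins each lead group but Team West wins overall — the comparison reverses. Team East's leads skew toward cold, which has a lower base rate.

No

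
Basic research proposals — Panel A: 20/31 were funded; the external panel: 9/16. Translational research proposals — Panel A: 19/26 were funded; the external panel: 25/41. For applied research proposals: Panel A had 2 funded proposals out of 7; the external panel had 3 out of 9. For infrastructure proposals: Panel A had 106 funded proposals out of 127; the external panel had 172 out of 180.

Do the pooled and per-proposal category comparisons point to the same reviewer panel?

Basic research: Panel A 20/31 = 64.5%, the external panel 9/16 = 56.2% → Panel A
Translational research: Panel A 19/26 = 73.1%, the external panel 25/41 = 61.0% → Panel A
Applied research: Panel A 2/7 = 28.6%, the external panel 3/9 = 33.3% → the external panel
Infrastructure: Panel A 106/127 = 83.5%, the external panel 172/180 = 95.6% → the external panel
Overall: Panel A 147/191 = 77.0%, the external panel 209/246 = 85.0% → the external panel
Neither sweeps: Panel A wins 2 of 4 groups, the external panel wins 2. The external panel wins overall but not every group — no Simpson reversal.

No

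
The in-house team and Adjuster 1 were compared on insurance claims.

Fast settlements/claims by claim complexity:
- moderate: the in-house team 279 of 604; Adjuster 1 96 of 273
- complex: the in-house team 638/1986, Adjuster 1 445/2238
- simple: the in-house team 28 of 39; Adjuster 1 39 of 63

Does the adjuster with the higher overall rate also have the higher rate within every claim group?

Yes

Moderate: the in-house team 279/604 = 46.2%, Adjuster 1 96/273 = 35.2% → the in-house team
Complex: the in-house team 638/1986 = 32.1%, Adjuster 1 445/2238 = 19.9% → the in-house team
Simple: the in-house team 28/39 = 71.8%, Adjuster 1 39/63 = 61.9% → the in-house team
Overall: the in-house team 945/2629 = 35.9%, Adjuster 1 580/2574 = 22.5% → the in-house team
The in-house team wins overall and in every claim group — no reversal.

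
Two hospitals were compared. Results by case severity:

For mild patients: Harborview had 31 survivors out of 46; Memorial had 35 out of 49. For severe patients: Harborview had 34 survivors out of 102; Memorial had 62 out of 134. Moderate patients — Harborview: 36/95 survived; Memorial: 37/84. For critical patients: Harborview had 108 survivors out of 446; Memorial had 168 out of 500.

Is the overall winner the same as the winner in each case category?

Mild: Harborview 31/46 = 67.4%, Memorial 35/49 = 71.4% → Memorial
Severe: Harborview 34/102 = 33.3%, Memorial 62/134 = 46.3% → Memorial
Moderate: Harborview 36/95 = 37.9%, Memorial 37/84 = 44.0% → Memorial
Critical: Harborview 108/446 = 24.2%, Memorial 168/500 = 33.6% → Memorial
Overall: Harborview 209/689 = 30.3%, Memorial 302/767 = 39.4% → Memorial
Memorial wins overall and in every case group — no reversal.

Yes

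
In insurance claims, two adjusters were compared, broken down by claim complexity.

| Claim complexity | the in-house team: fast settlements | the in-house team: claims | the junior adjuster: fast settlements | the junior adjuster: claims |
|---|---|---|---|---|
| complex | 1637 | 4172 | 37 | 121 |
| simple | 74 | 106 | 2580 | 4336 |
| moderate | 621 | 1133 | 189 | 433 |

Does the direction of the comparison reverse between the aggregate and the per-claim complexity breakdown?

Complex: the in-house team 1637/4172 = 39.2%, the junior adjuster 37/121 = 30.6% → the in-house team
Simple: the in-house team 74/106 = 69.8%, the junior adjuster 2580/4336 = 59.5% → the in-house team
Moderate: the in-house team 621/1133 = 54.8%, the junior adjuster 189/433 = 43.6% → the in-house team
Overall: the in-house team 2332/5411 = 43.1%, the junior adjuster 2806/4890 = 57.4% → the junior adjuster
The in-house team wins each claim group but the junior adjuster wins overall — the comparison reverses. The in-house team's claims skew toward complex, which has a lower base rate.

Yes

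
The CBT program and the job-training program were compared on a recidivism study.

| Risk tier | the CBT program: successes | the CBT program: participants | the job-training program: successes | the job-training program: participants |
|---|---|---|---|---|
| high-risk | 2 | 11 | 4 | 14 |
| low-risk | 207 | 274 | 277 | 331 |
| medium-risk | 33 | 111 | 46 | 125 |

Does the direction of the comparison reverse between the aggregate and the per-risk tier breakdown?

High-risk: the CBT program 2/11 = 18.2%, the job-training program 4/14 = 28.6% → the job-training program
Low-risk: the CBT program 207/274 = 75.5%, the job-training program 277/331 = 83.7% → the job-training program
Medium-risk: the CBT program 33/111 = 29.7%, the job-training program 46/125 = 36.8% → the job-training program
Overall: the CBT program 242/396 = 61.1%, the job-training program 327/470 = 69.6% → the job-training program
The job-training program wins overall and in every risk group — no reversal.

No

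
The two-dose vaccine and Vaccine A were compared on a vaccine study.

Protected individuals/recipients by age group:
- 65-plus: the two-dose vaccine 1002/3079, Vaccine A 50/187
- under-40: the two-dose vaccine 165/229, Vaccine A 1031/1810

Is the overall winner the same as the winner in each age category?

No

65-plus: the two-dose vaccine 1002/3079 = 32.5%, Vaccine A 50/187 = 26.7% → the two-dose vaccine
Under-40: the two-dose vaccine 165/229 = 72.1%, Vaccine A 1031/1810 = 57.0% → the two-dose vaccine
Overall: the two-dose vaccine 1167/3308 = 35.3%, Vaccine A 1081/1997 = 54.1% → Vaccine A
The two-dose vaccine wins each age group but Vaccine A wins overall — the comparison reverses. The two-dose vaccine's recipients skew toward 65-plus, which has a lower base rate.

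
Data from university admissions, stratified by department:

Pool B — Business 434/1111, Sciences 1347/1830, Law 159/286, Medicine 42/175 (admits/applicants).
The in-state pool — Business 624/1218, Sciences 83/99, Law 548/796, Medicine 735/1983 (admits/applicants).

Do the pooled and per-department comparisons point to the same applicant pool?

No

Business: Pool B 434/1111 = 39.1%, the in-state pool 624/1218 = 51.2% → the in-state pool
Sciences: Pool B 1347/1830 = 73.6%, the in-state pool 83/99 = 83.8% → the in-state pool
Law: Pool B 159/286 = 55.6%, the in-state pool 548/796 = 68.8% → the in-state pool
Medicine: Pool B 42/175 = 24.0%, the in-state pool 735/1983 = 37.1% → the in-state pool
Overall: Pool B 1982/3402 = 58.3%, the in-state pool 1990/4096 = 48.6% → Pool B
The in-state pool wins each department group but Pool B wins overall — the comparison reverses. The in-state pool's applicants skew toward Medicine, which has a lower base rate.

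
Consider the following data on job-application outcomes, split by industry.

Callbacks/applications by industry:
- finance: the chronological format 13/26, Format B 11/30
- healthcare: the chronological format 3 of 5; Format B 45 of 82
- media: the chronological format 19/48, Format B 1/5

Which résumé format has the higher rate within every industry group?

the chronological format

Finance: the chronological format 13/26 = 50.0%, Format B 11/30 = 36.7% → the chronological format
Healthcare: the chronological format 3/5 = 60.0%, Format B 45/82 = 54.9% → the chronological format
Media: the chronological format 19/48 = 39.6%, Format B 1/5 = 20.0% → the chronological format
The chronological format has the higher rate in all 3 groups.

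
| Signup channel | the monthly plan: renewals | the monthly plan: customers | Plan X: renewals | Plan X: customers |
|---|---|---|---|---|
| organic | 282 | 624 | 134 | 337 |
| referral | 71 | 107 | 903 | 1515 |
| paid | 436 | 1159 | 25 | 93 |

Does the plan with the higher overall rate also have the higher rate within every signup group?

No

Organic: the monthly plan 282/624 = 45.2%, Plan X 134/337 = 39.8% → the monthly plan
Referral: the monthly plan 71/107 = 66.4%, Plan X 903/1515 = 59.6% → the monthly plan
Paid: the monthly plan 436/1159 = 37.6%, Plan X 25/93 = 26.9% → the monthly plan
Overall: the monthly plan 789/1890 = 41.7%, Plan X 1062/1945 = 54.6% → Plan X
The monthly plan wins each signup group but Plan X wins overall — the comparison reverses. The monthly plan's customers skew toward paid, which has a lower base rate.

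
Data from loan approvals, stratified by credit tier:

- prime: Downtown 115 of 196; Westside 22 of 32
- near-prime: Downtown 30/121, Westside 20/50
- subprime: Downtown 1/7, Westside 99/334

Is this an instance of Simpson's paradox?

Prime: Downtown 115/196 = 58.7%, Westside 22/32 = 68.8% → Westside
Near-prime: Downtown 30/121 = 24.8%, Westside 20/50 = 40.0% → Westside
Subprime: Downtown 1/7 = 14.3%, Westside 99/334 = 29.6% → Westside
Overall: Downtown 146/324 = 45.1%, Westside 141/416 = 33.9% → Downtown
Westside wins each credit group but Downtown wins overall — the comparison reverses. Westside's applications skew toward subprime, which has a lower base rate.

Yes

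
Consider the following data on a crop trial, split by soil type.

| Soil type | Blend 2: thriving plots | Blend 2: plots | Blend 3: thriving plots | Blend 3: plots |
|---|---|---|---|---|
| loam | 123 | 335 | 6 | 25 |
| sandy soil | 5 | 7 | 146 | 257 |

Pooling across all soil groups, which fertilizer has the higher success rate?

Blend 3

Loam: Blend 2 123/335 = 36.7%, Blend 3 6/25 = 24.0% → Blend 2
Sandy soil: Blend 2 5/7 = 71.4%, Blend 3 146/257 = 56.8% → Blend 2
Overall: Blend 2 128/342 = 37.4%, Blend 3 152/282 = 53.9% → Blend 3
(Blend 2 wins every soil group but Blend 3 wins overall — Blend 2's plots skew toward the low-rate loam group.)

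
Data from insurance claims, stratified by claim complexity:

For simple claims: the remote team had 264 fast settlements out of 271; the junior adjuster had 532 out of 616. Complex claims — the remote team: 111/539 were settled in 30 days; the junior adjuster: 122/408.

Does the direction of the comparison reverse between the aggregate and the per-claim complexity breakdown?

No

Simple: the remote team 264/271 = 97.4%, the junior adjuster 532/616 = 86.4% → the remote team
Complex: the remote team 111/539 = 20.6%, the junior adjuster 122/408 = 29.9% → the junior adjuster
Overall: the remote team 375/810 = 46.3%, the junior adjuster 654/1024 = 63.9% → the junior adjuster
Neither sweeps: the remote team wins 1 of 2 groups, the junior adjuster wins 1. The junior adjuster wins overall but not every group — no Simpson reversal.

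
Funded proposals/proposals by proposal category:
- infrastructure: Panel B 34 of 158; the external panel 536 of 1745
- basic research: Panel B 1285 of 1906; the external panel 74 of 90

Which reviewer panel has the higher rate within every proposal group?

the external panel

Infrastructure: Panel B 34/158 = 21.5%, the external panel 536/1745 = 30.7% → the external panel
Basic research: Panel B 1285/1906 = 67.4%, the external panel 74/90 = 82.2% → the external panel
The external panel has the higher rate in both groups.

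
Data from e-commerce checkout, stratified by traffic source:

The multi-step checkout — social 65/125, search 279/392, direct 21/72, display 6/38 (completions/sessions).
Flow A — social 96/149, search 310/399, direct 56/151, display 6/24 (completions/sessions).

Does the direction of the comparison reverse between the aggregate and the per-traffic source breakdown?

No

Social: the multi-step checkout 65/125 = 52.0%, Flow A 96/149 = 64.4% → Flow A
Search: the multi-step checkout 279/392 = 71.2%, Flow A 310/399 = 77.7% → Flow A
Direct: the multi-step checkout 21/72 = 29.2%, Flow A 56/151 = 37.1% → Flow A
Display: the multi-step checkout 6/38 = 15.8%, Flow A 6/24 = 25.0% → Flow A
Overall: the multi-step checkout 371/627 = 59.2%, Flow A 468/723 = 64.7% → Flow A
Flow A wins overall and in every traffic group — no reversal.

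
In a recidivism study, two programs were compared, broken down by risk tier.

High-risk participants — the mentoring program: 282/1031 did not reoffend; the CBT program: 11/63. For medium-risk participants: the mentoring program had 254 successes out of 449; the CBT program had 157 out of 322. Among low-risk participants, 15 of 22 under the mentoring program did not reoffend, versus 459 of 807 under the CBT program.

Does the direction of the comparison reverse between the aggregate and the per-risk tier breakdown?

High-risk: the mentoring program 282/1031 = 27.4%, the CBT program 11/63 = 17.5% → the mentoring program
Medium-risk: the mentoring program 254/449 = 56.6%, the CBT program 157/322 = 48.8% → the mentoring program
Low-risk: the mentoring program 15/22 = 68.2%, the CBT program 459/807 = 56.9% → the mentoring program
Overall: the mentoring program 551/1502 = 36.7%, the CBT program 627/1192 = 52.6% → the CBT program
The mentoring program wins each risk group but the CBT program wins overall — the comparison reverses. The mentoring program's participants skew toward high-risk, which has a lower base rate.

Yes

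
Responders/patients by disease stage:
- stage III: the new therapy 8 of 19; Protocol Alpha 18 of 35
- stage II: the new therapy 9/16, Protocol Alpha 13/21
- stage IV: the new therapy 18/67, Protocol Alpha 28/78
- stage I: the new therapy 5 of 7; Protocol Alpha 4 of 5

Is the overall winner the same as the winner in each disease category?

Stage III: the new therapy 8/19 = 42.1%, Protocol Alpha 18/35 = 51.4% → Protocol Alpha
Stage II: the new therapy 9/16 = 56.2%, Protocol Alpha 13/21 = 61.9% → Protocol Alpha
Stage IV: the new therapy 18/67 = 26.9%, Protocol Alpha 28/78 = 35.9% → Protocol Alpha
Stage I: the new therapy 5/7 = 71.4%, Protocol Alpha 4/5 = 80.0% → Protocol Alpha
Overall: the new therapy 40/109 = 36.7%, Protocol Alpha 63/139 = 45.3% → Protocol Alpha
Protocol Alpha wins overall and in every disease group — no reversal.

Yes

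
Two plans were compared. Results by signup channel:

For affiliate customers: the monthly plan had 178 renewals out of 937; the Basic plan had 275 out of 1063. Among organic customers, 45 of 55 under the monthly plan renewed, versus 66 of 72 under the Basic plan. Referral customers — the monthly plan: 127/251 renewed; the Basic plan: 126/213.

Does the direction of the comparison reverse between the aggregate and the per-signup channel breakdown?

No

Affiliate: the monthly plan 178/937 = 19.0%, the Basic plan 275/1063 = 25.9% → the Basic plan
Organic: the monthly plan 45/55 = 81.8%, the Basic plan 66/72 = 91.7% → the Basic plan
Referral: the monthly plan 127/251 = 50.6%, the Basic plan 126/213 = 59.2% → the Basic plan
Overall: the monthly plan 350/1243 = 28.2%, the Basic plan 467/1348 = 34.6% → the Basic plan
The Basic plan wins overall and in every signup group — no reversal.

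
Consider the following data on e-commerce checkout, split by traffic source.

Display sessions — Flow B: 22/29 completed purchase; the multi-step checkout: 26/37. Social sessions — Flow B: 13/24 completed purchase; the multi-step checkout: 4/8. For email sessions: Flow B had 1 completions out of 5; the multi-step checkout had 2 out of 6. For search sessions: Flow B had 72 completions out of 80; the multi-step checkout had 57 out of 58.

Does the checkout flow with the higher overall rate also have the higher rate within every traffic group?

Display: Flow B 22/29 = 75.9%, the multi-step checkout 26/37 = 70.3% → Flow B
Social: Flow B 13/24 = 54.2%, the multi-step checkout 4/8 = 50.0% → Flow B
Email: Flow B 1/5 = 20.0%, the multi-step checkout 2/6 = 33.3% → the multi-step checkout
Search: Flow B 72/80 = 90.0%, the multi-step checkout 57/58 = 98.3% → the multi-step checkout
Overall: Flow B 108/138 = 78.3%, the multi-step checkout 89/109 = 81.7% → the multi-step checkout
Neither sweeps: Flow B wins 2 of 4 groups, the multi-step checkout wins 2. The multi-step checkout wins overall but not every group — no Simpson reversal.

No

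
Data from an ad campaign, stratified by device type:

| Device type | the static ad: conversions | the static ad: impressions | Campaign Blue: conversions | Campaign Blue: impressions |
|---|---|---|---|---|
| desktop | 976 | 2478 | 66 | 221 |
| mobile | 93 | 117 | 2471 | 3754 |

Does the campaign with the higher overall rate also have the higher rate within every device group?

Desktop: the static ad 976/2478 = 39.4%, Campaign Blue 66/221 = 29.9% → the static ad
Mobile: the static ad 93/117 = 79.5%, Campaign Blue 2471/3754 = 65.8% → the static ad
Overall: the static ad 1069/2595 = 41.2%, Campaign Blue 2537/3975 = 63.8% → Campaign Blue
The static ad wins each device group but Campaign Blue wins overall — the comparison reverses. The static ad's impressions skew toward desktop, which has a lower base rate.

No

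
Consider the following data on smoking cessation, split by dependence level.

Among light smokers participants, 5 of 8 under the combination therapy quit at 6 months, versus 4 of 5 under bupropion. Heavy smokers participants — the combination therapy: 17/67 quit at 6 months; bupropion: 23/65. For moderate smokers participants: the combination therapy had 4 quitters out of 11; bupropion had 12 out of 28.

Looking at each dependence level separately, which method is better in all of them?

bupropion

Light smokers: the combination therapy 5/8 = 62.5%, bupropion 4/5 = 80.0% → bupropion
Heavy smokers: the combination therapy 17/67 = 25.4%, bupropion 23/65 = 35.4% → bupropion
Moderate smokers: the combination therapy 4/11 = 36.4%, bupropion 12/28 = 42.9% → bupropion
Bupropion has the higher rate in all 3 groups.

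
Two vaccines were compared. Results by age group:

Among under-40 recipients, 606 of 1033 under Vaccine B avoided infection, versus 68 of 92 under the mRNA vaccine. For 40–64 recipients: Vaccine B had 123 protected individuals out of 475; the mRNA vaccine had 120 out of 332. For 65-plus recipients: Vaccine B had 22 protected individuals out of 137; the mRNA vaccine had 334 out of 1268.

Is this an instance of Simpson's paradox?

Yes

Under-40: Vaccine B 606/1033 = 58.7%, the mRNA vaccine 68/92 = 73.9% → the mRNA vaccine
40–64: Vaccine B 123/475 = 25.9%, the mRNA vaccine 120/332 = 36.1% → the mRNA vaccine
65-plus: Vaccine B 22/137 = 16.1%, the mRNA vaccine 334/1268 = 26.3% → the mRNA vaccine
Overall: Vaccine B 751/1645 = 45.7%, the mRNA vaccine 522/1692 = 30.9% → Vaccine B
The mRNA vaccine wins each age group but Vaccine B wins overall — the comparison reverses. The mRNA vaccine's recipients skew toward 65-plus, which has a lower base rate.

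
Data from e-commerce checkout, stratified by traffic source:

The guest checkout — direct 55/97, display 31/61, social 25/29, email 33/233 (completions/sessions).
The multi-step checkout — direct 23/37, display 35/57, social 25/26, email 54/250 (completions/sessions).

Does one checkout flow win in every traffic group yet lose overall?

Direct: the guest checkout 55/97 = 56.7%, the multi-step checkout 23/37 = 62.2% → the multi-step checkout
Display: the guest checkout 31/61 = 50.8%, the multi-step checkout 35/57 = 61.4% → the multi-step checkout
Social: the guest checkout 25/29 = 86.2%, the multi-step checkout 25/26 = 96.2% → the multi-step checkout
Email: the guest checkout 33/233 = 14.2%, the multi-step checkout 54/250 = 21.6% → the multi-step checkout
Overall: the guest checkout 144/420 = 34.3%, the multi-step checkout 137/370 = 37.0% → the multi-step checkout
The multi-step checkout wins overall and in every traffic group — no reversal.

No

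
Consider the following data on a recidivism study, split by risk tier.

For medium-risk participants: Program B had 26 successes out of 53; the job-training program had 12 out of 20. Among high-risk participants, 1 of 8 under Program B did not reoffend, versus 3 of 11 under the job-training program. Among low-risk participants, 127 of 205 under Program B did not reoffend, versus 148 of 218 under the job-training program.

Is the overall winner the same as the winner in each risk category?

Medium-risk: Program B 26/53 = 49.1%, the job-training program 12/20 = 60.0% → the job-training program
High-risk: Program B 1/8 = 12.5%, the job-training program 3/11 = 27.3% → the job-training program
Low-risk: Program B 127/205 = 62.0%, the job-training program 148/218 = 67.9% → the job-training program
Overall: Program B 154/266 = 57.9%, the job-training program 163/249 = 65.5% → the job-training program
The job-training program wins overall and in every risk group — no reversal.

Yes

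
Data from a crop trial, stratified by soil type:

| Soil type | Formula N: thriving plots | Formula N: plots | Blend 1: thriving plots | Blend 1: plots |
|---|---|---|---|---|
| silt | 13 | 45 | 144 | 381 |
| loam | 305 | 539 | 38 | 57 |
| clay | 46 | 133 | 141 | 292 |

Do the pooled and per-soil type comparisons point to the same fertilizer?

No

Silt: Formula N 13/45 = 28.9%, Blend 1 144/381 = 37.8% → Blend 1
Loam: Formula N 305/539 = 56.6%, Blend 1 38/57 = 66.7% → Blend 1
Clay: Formula N 46/133 = 34.6%, Blend 1 141/292 = 48.3% → Blend 1
Overall: Formula N 364/717 = 50.8%, Blend 1 323/730 = 44.2% → Formula N
Blend 1 wins each soil group but Formula N wins overall — the comparison reverses. Blend 1's plots skew toward silt, which has a lower base rate.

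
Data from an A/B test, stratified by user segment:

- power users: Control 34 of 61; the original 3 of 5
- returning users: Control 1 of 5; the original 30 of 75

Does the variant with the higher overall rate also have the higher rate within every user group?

Power users: Control 34/61 = 55.7%, the original 3/5 = 60.0% → the original
Returning users: Control 1/5 = 20.0%, the original 30/75 = 40.0% → the original
Overall: Control 35/66 = 53.0%, the original 33/80 = 41.2% → Control
The original wins each user group but Control wins overall — the comparison reverses. The original's views skew toward returning users, which has a lower base rate.

No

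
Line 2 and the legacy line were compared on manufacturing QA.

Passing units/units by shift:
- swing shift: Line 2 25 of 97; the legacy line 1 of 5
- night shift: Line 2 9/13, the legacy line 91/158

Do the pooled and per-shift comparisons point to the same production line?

Swing shift: Line 2 25/97 = 25.8%, the legacy line 1/5 = 20.0% → Line 2
Night shift: Line 2 9/13 = 69.2%, the legacy line 91/158 = 57.6% → Line 2
Overall: Line 2 34/110 = 30.9%, the legacy line 92/163 = 56.4% → the legacy line
Line 2 wins each shift group but the legacy line wins overall — the comparison reverses. Line 2's units skew toward swing shift, which has a lower base rate.

No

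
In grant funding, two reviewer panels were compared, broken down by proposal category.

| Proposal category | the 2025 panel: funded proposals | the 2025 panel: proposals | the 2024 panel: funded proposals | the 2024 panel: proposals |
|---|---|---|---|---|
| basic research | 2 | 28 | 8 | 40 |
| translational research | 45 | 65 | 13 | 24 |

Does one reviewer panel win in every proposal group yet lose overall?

No

Basic research: the 2025 panel 2/28 = 7.1%, the 2024 panel 8/40 = 20.0% → the 2024 panel
Translational research: the 2025 panel 45/65 = 69.2%, the 2024 panel 13/24 = 54.2% → the 2025 panel
Overall: the 2025 panel 47/93 = 50.5%, the 2024 panel 21/64 = 32.8% → the 2025 panel
Neither sweeps: the 2025 panel wins 1 of 2 groups, the 2024 panel wins 1. The 2025 panel wins overall but not every group — no Simpson reversal.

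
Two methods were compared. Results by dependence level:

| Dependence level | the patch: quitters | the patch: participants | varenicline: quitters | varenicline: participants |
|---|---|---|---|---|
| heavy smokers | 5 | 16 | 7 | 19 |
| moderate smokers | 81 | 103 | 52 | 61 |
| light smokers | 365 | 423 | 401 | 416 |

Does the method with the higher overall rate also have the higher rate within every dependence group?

Yes

Heavy smokers: the patch 5/16 = 31.2%, varenicline 7/19 = 36.8% → varenicline
Moderate smokers: the patch 81/103 = 78.6%, varenicline 52/61 = 85.2% → varenicline
Light smokers: the patch 365/423 = 86.3%, varenicline 401/416 = 96.4% → varenicline
Overall: the patch 451/542 = 83.2%, varenicline 460/496 = 92.7% → varenicline
Varenicline wins overall and in every dependence group — no reversal.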